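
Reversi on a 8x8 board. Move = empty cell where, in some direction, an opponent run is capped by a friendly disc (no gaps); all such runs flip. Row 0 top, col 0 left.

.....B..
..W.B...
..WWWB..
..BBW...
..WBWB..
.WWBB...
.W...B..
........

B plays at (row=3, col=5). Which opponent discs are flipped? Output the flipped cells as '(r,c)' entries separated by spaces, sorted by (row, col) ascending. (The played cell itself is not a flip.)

Dir NW: opp run (2,4), next='.' -> no flip
Dir N: first cell 'B' (not opp) -> no flip
Dir NE: first cell '.' (not opp) -> no flip
Dir W: opp run (3,4) capped by B -> flip
Dir E: first cell '.' (not opp) -> no flip
Dir SW: opp run (4,4) capped by B -> flip
Dir S: first cell 'B' (not opp) -> no flip
Dir SE: first cell '.' (not opp) -> no flip

Answer: (3,4) (4,4)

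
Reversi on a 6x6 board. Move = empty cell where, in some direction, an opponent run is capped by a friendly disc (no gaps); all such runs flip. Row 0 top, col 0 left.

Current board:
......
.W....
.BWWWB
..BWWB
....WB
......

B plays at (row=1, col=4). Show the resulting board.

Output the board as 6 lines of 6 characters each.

Answer: ......
.W..B.
.BWBWB
..BWWB
....WB
......

Derivation:
Place B at (1,4); scan 8 dirs for brackets.
Dir NW: first cell '.' (not opp) -> no flip
Dir N: first cell '.' (not opp) -> no flip
Dir NE: first cell '.' (not opp) -> no flip
Dir W: first cell '.' (not opp) -> no flip
Dir E: first cell '.' (not opp) -> no flip
Dir SW: opp run (2,3) capped by B -> flip
Dir S: opp run (2,4) (3,4) (4,4), next='.' -> no flip
Dir SE: first cell 'B' (not opp) -> no flip
All flips: (2,3)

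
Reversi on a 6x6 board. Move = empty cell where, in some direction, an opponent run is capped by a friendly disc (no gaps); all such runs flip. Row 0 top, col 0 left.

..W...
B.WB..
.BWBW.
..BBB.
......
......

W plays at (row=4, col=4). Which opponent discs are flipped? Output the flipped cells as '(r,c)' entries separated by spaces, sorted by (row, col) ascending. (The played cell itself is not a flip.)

Answer: (3,3) (3,4)

Derivation:
Dir NW: opp run (3,3) capped by W -> flip
Dir N: opp run (3,4) capped by W -> flip
Dir NE: first cell '.' (not opp) -> no flip
Dir W: first cell '.' (not opp) -> no flip
Dir E: first cell '.' (not opp) -> no flip
Dir SW: first cell '.' (not opp) -> no flip
Dir S: first cell '.' (not opp) -> no flip
Dir SE: first cell '.' (not opp) -> no flip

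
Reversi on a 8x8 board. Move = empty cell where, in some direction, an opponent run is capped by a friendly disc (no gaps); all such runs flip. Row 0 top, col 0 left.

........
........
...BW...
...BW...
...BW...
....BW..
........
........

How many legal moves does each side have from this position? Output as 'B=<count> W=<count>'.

Answer: B=7 W=7

Derivation:
-- B to move --
(1,3): no bracket -> illegal
(1,4): flips 3 -> legal
(1,5): flips 1 -> legal
(2,5): flips 2 -> legal
(3,5): flips 1 -> legal
(4,5): flips 2 -> legal
(4,6): no bracket -> illegal
(5,3): no bracket -> illegal
(5,6): flips 1 -> legal
(6,4): no bracket -> illegal
(6,5): no bracket -> illegal
(6,6): flips 2 -> legal
B mobility = 7
-- W to move --
(1,2): flips 1 -> legal
(1,3): no bracket -> illegal
(1,4): no bracket -> illegal
(2,2): flips 2 -> legal
(3,2): flips 1 -> legal
(4,2): flips 2 -> legal
(4,5): no bracket -> illegal
(5,2): flips 1 -> legal
(5,3): flips 1 -> legal
(6,3): no bracket -> illegal
(6,4): flips 1 -> legal
(6,5): no bracket -> illegal
W mobility = 7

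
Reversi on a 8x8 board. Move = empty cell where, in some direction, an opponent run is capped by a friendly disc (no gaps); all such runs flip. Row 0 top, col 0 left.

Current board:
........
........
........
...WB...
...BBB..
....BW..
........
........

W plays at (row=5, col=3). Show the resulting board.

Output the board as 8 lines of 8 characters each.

Answer: ........
........
........
...WB...
...WBB..
...WWW..
........
........

Derivation:
Place W at (5,3); scan 8 dirs for brackets.
Dir NW: first cell '.' (not opp) -> no flip
Dir N: opp run (4,3) capped by W -> flip
Dir NE: opp run (4,4), next='.' -> no flip
Dir W: first cell '.' (not opp) -> no flip
Dir E: opp run (5,4) capped by W -> flip
Dir SW: first cell '.' (not opp) -> no flip
Dir S: first cell '.' (not opp) -> no flip
Dir SE: first cell '.' (not opp) -> no flip
All flips: (4,3) (5,4)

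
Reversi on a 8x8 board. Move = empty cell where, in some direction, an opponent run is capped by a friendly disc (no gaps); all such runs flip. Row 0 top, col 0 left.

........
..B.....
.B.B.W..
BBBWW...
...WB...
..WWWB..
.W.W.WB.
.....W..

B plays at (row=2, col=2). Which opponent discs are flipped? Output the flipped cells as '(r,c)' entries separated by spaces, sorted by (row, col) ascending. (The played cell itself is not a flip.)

Answer: (3,3)

Derivation:
Dir NW: first cell '.' (not opp) -> no flip
Dir N: first cell 'B' (not opp) -> no flip
Dir NE: first cell '.' (not opp) -> no flip
Dir W: first cell 'B' (not opp) -> no flip
Dir E: first cell 'B' (not opp) -> no flip
Dir SW: first cell 'B' (not opp) -> no flip
Dir S: first cell 'B' (not opp) -> no flip
Dir SE: opp run (3,3) capped by B -> flip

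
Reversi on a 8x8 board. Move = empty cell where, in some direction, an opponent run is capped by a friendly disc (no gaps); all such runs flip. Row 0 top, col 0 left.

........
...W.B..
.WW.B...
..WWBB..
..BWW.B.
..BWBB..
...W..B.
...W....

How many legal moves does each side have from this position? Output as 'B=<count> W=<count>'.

-- B to move --
(0,2): flips 1 -> legal
(0,3): no bracket -> illegal
(0,4): no bracket -> illegal
(1,0): flips 3 -> legal
(1,1): flips 3 -> legal
(1,2): flips 2 -> legal
(1,4): no bracket -> illegal
(2,0): no bracket -> illegal
(2,3): no bracket -> illegal
(3,0): no bracket -> illegal
(3,1): flips 2 -> legal
(4,1): no bracket -> illegal
(4,5): flips 2 -> legal
(6,2): flips 2 -> legal
(6,4): flips 1 -> legal
(7,2): flips 1 -> legal
(7,4): flips 1 -> legal
B mobility = 10
-- W to move --
(0,4): no bracket -> illegal
(0,5): no bracket -> illegal
(0,6): flips 2 -> legal
(1,4): flips 2 -> legal
(1,6): no bracket -> illegal
(2,3): no bracket -> illegal
(2,5): flips 1 -> legal
(2,6): flips 1 -> legal
(3,1): flips 1 -> legal
(3,6): flips 2 -> legal
(3,7): no bracket -> illegal
(4,1): flips 2 -> legal
(4,5): flips 1 -> legal
(4,7): no bracket -> illegal
(5,1): flips 2 -> legal
(5,6): flips 2 -> legal
(5,7): flips 3 -> legal
(6,1): flips 1 -> legal
(6,2): flips 2 -> legal
(6,4): flips 1 -> legal
(6,5): flips 1 -> legal
(6,7): no bracket -> illegal
(7,5): no bracket -> illegal
(7,6): no bracket -> illegal
(7,7): flips 2 -> legal
W mobility = 16

Answer: B=10 W=16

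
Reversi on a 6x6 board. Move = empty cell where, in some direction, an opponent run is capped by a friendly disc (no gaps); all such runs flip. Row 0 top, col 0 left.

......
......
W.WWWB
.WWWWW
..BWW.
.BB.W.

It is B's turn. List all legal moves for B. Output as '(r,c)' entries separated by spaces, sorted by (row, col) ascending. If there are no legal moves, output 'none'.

(1,0): no bracket -> illegal
(1,1): no bracket -> illegal
(1,2): flips 2 -> legal
(1,3): no bracket -> illegal
(1,4): no bracket -> illegal
(1,5): flips 2 -> legal
(2,1): flips 3 -> legal
(3,0): no bracket -> illegal
(4,0): no bracket -> illegal
(4,1): no bracket -> illegal
(4,5): flips 3 -> legal
(5,3): no bracket -> illegal
(5,5): no bracket -> illegal

Answer: (1,2) (1,5) (2,1) (4,5)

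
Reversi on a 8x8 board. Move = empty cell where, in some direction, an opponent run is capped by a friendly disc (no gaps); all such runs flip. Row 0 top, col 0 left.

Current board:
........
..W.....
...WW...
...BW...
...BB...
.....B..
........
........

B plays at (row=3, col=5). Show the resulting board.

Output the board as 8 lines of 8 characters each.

Place B at (3,5); scan 8 dirs for brackets.
Dir NW: opp run (2,4), next='.' -> no flip
Dir N: first cell '.' (not opp) -> no flip
Dir NE: first cell '.' (not opp) -> no flip
Dir W: opp run (3,4) capped by B -> flip
Dir E: first cell '.' (not opp) -> no flip
Dir SW: first cell 'B' (not opp) -> no flip
Dir S: first cell '.' (not opp) -> no flip
Dir SE: first cell '.' (not opp) -> no flip
All flips: (3,4)

Answer: ........
..W.....
...WW...
...BBB..
...BB...
.....B..
........
........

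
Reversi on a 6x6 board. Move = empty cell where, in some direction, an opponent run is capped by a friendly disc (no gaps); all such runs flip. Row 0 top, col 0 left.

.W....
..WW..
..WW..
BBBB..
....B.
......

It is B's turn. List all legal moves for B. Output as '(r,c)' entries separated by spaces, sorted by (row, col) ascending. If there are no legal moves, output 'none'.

Answer: (0,2) (0,3) (0,4) (1,1) (1,4)

Derivation:
(0,0): no bracket -> illegal
(0,2): flips 2 -> legal
(0,3): flips 2 -> legal
(0,4): flips 2 -> legal
(1,0): no bracket -> illegal
(1,1): flips 1 -> legal
(1,4): flips 1 -> legal
(2,1): no bracket -> illegal
(2,4): no bracket -> illegal
(3,4): no bracket -> illegal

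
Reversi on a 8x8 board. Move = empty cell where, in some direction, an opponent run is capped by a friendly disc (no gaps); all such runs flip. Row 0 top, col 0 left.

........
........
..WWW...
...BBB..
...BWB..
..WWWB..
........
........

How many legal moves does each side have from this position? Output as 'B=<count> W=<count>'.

-- B to move --
(1,1): flips 1 -> legal
(1,2): flips 1 -> legal
(1,3): flips 2 -> legal
(1,4): flips 1 -> legal
(1,5): flips 1 -> legal
(2,1): no bracket -> illegal
(2,5): no bracket -> illegal
(3,1): no bracket -> illegal
(3,2): no bracket -> illegal
(4,1): no bracket -> illegal
(4,2): no bracket -> illegal
(5,1): flips 3 -> legal
(6,1): flips 1 -> legal
(6,2): flips 2 -> legal
(6,3): flips 2 -> legal
(6,4): flips 2 -> legal
(6,5): flips 1 -> legal
B mobility = 11
-- W to move --
(2,5): flips 2 -> legal
(2,6): flips 1 -> legal
(3,2): flips 1 -> legal
(3,6): flips 1 -> legal
(4,2): flips 2 -> legal
(4,6): flips 2 -> legal
(5,6): flips 3 -> legal
(6,4): no bracket -> illegal
(6,5): no bracket -> illegal
(6,6): flips 1 -> legal
W mobility = 8

Answer: B=11 W=8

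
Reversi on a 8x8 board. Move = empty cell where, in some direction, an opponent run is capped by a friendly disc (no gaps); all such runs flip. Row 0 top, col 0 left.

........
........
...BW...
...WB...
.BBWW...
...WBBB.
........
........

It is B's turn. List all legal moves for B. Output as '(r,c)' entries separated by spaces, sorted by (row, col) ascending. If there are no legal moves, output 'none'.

Answer: (1,4) (1,5) (2,2) (2,5) (3,2) (4,5) (5,2) (6,3) (6,4)

Derivation:
(1,3): no bracket -> illegal
(1,4): flips 1 -> legal
(1,5): flips 2 -> legal
(2,2): flips 2 -> legal
(2,5): flips 1 -> legal
(3,2): flips 2 -> legal
(3,5): no bracket -> illegal
(4,5): flips 2 -> legal
(5,2): flips 2 -> legal
(6,2): no bracket -> illegal
(6,3): flips 3 -> legal
(6,4): flips 1 -> legal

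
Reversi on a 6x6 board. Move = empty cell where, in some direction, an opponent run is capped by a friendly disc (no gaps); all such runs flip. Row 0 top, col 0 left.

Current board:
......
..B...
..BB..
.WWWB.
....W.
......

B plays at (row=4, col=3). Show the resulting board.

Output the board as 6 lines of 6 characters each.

Place B at (4,3); scan 8 dirs for brackets.
Dir NW: opp run (3,2), next='.' -> no flip
Dir N: opp run (3,3) capped by B -> flip
Dir NE: first cell 'B' (not opp) -> no flip
Dir W: first cell '.' (not opp) -> no flip
Dir E: opp run (4,4), next='.' -> no flip
Dir SW: first cell '.' (not opp) -> no flip
Dir S: first cell '.' (not opp) -> no flip
Dir SE: first cell '.' (not opp) -> no flip
All flips: (3,3)

Answer: ......
..B...
..BB..
.WWBB.
...BW.
......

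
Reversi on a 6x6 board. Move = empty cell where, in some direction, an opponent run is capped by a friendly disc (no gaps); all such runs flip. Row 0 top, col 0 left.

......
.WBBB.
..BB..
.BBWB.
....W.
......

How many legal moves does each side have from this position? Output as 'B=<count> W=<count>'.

Answer: B=5 W=5

Derivation:
-- B to move --
(0,0): flips 1 -> legal
(0,1): no bracket -> illegal
(0,2): no bracket -> illegal
(1,0): flips 1 -> legal
(2,0): no bracket -> illegal
(2,1): no bracket -> illegal
(2,4): no bracket -> illegal
(3,5): no bracket -> illegal
(4,2): no bracket -> illegal
(4,3): flips 1 -> legal
(4,5): no bracket -> illegal
(5,3): no bracket -> illegal
(5,4): flips 1 -> legal
(5,5): flips 2 -> legal
B mobility = 5
-- W to move --
(0,1): no bracket -> illegal
(0,2): no bracket -> illegal
(0,3): flips 2 -> legal
(0,4): no bracket -> illegal
(0,5): no bracket -> illegal
(1,5): flips 3 -> legal
(2,0): no bracket -> illegal
(2,1): no bracket -> illegal
(2,4): flips 1 -> legal
(2,5): no bracket -> illegal
(3,0): flips 2 -> legal
(3,5): flips 1 -> legal
(4,0): no bracket -> illegal
(4,1): no bracket -> illegal
(4,2): no bracket -> illegal
(4,3): no bracket -> illegal
(4,5): no bracket -> illegal
W mobility = 5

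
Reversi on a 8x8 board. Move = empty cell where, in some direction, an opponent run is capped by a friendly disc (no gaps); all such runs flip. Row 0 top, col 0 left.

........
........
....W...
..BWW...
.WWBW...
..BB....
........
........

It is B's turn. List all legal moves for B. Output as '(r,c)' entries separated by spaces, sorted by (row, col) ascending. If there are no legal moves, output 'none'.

(1,3): no bracket -> illegal
(1,4): no bracket -> illegal
(1,5): no bracket -> illegal
(2,2): no bracket -> illegal
(2,3): flips 1 -> legal
(2,5): flips 1 -> legal
(3,0): flips 1 -> legal
(3,1): flips 1 -> legal
(3,5): flips 3 -> legal
(4,0): flips 2 -> legal
(4,5): flips 1 -> legal
(5,0): flips 1 -> legal
(5,1): no bracket -> illegal
(5,4): no bracket -> illegal
(5,5): no bracket -> illegal

Answer: (2,3) (2,5) (3,0) (3,1) (3,5) (4,0) (4,5) (5,0)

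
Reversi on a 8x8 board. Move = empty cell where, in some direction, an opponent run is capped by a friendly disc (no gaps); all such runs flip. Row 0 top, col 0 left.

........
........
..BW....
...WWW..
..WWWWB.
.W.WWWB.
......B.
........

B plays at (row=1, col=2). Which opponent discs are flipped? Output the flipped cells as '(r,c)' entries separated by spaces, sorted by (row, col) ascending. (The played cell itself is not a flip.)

Answer: (2,3) (3,4) (4,5)

Derivation:
Dir NW: first cell '.' (not opp) -> no flip
Dir N: first cell '.' (not opp) -> no flip
Dir NE: first cell '.' (not opp) -> no flip
Dir W: first cell '.' (not opp) -> no flip
Dir E: first cell '.' (not opp) -> no flip
Dir SW: first cell '.' (not opp) -> no flip
Dir S: first cell 'B' (not opp) -> no flip
Dir SE: opp run (2,3) (3,4) (4,5) capped by B -> flip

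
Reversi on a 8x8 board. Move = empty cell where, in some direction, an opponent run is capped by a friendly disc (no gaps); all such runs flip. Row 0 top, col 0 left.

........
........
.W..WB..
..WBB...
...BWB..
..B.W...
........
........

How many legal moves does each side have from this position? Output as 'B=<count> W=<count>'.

Answer: B=9 W=6

Derivation:
-- B to move --
(1,0): flips 2 -> legal
(1,1): no bracket -> illegal
(1,2): no bracket -> illegal
(1,3): no bracket -> illegal
(1,4): flips 1 -> legal
(1,5): flips 1 -> legal
(2,0): no bracket -> illegal
(2,2): no bracket -> illegal
(2,3): flips 1 -> legal
(3,0): no bracket -> illegal
(3,1): flips 1 -> legal
(3,5): no bracket -> illegal
(4,1): no bracket -> illegal
(4,2): no bracket -> illegal
(5,3): no bracket -> illegal
(5,5): flips 1 -> legal
(6,3): flips 1 -> legal
(6,4): flips 2 -> legal
(6,5): flips 1 -> legal
B mobility = 9
-- W to move --
(1,4): no bracket -> illegal
(1,5): no bracket -> illegal
(1,6): no bracket -> illegal
(2,2): flips 1 -> legal
(2,3): no bracket -> illegal
(2,6): flips 1 -> legal
(3,5): flips 2 -> legal
(3,6): flips 1 -> legal
(4,1): no bracket -> illegal
(4,2): flips 2 -> legal
(4,6): flips 1 -> legal
(5,1): no bracket -> illegal
(5,3): no bracket -> illegal
(5,5): no bracket -> illegal
(5,6): no bracket -> illegal
(6,1): no bracket -> illegal
(6,2): no bracket -> illegal
(6,3): no bracket -> illegal
W mobility = 6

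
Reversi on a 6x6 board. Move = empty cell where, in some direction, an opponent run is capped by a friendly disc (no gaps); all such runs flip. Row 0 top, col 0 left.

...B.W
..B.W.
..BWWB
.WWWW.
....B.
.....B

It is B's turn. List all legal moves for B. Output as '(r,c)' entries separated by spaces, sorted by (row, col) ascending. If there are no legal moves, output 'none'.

Answer: (0,4) (4,0) (4,2) (4,3) (4,5)

Derivation:
(0,4): flips 3 -> legal
(1,3): no bracket -> illegal
(1,5): no bracket -> illegal
(2,0): no bracket -> illegal
(2,1): no bracket -> illegal
(3,0): no bracket -> illegal
(3,5): no bracket -> illegal
(4,0): flips 1 -> legal
(4,1): no bracket -> illegal
(4,2): flips 1 -> legal
(4,3): flips 1 -> legal
(4,5): flips 2 -> legal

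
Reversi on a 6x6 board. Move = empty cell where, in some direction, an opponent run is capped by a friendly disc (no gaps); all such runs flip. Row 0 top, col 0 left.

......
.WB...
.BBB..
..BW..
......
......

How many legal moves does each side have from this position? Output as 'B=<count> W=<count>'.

-- B to move --
(0,0): flips 1 -> legal
(0,1): flips 1 -> legal
(0,2): no bracket -> illegal
(1,0): flips 1 -> legal
(2,0): no bracket -> illegal
(2,4): no bracket -> illegal
(3,4): flips 1 -> legal
(4,2): no bracket -> illegal
(4,3): flips 1 -> legal
(4,4): flips 1 -> legal
B mobility = 6
-- W to move --
(0,1): no bracket -> illegal
(0,2): no bracket -> illegal
(0,3): no bracket -> illegal
(1,0): no bracket -> illegal
(1,3): flips 2 -> legal
(1,4): no bracket -> illegal
(2,0): no bracket -> illegal
(2,4): no bracket -> illegal
(3,0): no bracket -> illegal
(3,1): flips 2 -> legal
(3,4): no bracket -> illegal
(4,1): no bracket -> illegal
(4,2): no bracket -> illegal
(4,3): no bracket -> illegal
W mobility = 2

Answer: B=6 W=2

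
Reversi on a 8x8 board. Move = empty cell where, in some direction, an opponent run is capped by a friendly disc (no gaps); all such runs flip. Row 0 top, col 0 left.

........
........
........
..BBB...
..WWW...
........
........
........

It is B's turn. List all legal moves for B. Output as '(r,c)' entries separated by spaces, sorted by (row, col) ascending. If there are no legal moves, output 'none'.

Answer: (5,1) (5,2) (5,3) (5,4) (5,5)

Derivation:
(3,1): no bracket -> illegal
(3,5): no bracket -> illegal
(4,1): no bracket -> illegal
(4,5): no bracket -> illegal
(5,1): flips 1 -> legal
(5,2): flips 2 -> legal
(5,3): flips 1 -> legal
(5,4): flips 2 -> legal
(5,5): flips 1 -> legal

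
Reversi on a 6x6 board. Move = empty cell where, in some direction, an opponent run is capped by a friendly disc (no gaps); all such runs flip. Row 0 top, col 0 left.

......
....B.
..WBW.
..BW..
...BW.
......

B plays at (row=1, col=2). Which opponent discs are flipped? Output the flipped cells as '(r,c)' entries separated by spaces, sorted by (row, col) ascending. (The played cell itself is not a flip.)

Dir NW: first cell '.' (not opp) -> no flip
Dir N: first cell '.' (not opp) -> no flip
Dir NE: first cell '.' (not opp) -> no flip
Dir W: first cell '.' (not opp) -> no flip
Dir E: first cell '.' (not opp) -> no flip
Dir SW: first cell '.' (not opp) -> no flip
Dir S: opp run (2,2) capped by B -> flip
Dir SE: first cell 'B' (not opp) -> no flip

Answer: (2,2)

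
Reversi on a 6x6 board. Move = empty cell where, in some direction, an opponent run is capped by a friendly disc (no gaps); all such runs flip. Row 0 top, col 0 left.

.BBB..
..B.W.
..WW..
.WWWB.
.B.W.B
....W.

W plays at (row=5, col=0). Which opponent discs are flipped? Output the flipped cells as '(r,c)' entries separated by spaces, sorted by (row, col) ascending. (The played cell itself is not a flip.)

Answer: (4,1)

Derivation:
Dir NW: edge -> no flip
Dir N: first cell '.' (not opp) -> no flip
Dir NE: opp run (4,1) capped by W -> flip
Dir W: edge -> no flip
Dir E: first cell '.' (not opp) -> no flip
Dir SW: edge -> no flip
Dir S: edge -> no flip
Dir SE: edge -> no flip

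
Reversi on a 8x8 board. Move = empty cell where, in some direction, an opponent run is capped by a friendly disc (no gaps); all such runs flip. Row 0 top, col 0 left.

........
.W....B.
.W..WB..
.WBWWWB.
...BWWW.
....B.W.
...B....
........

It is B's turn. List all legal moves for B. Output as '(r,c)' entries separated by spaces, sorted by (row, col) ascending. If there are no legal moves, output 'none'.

Answer: (1,0) (1,4) (2,3) (3,0) (4,7) (5,5) (6,6)

Derivation:
(0,0): no bracket -> illegal
(0,1): no bracket -> illegal
(0,2): no bracket -> illegal
(1,0): flips 1 -> legal
(1,2): no bracket -> illegal
(1,3): no bracket -> illegal
(1,4): flips 3 -> legal
(1,5): no bracket -> illegal
(2,0): no bracket -> illegal
(2,2): no bracket -> illegal
(2,3): flips 2 -> legal
(2,6): no bracket -> illegal
(3,0): flips 1 -> legal
(3,7): no bracket -> illegal
(4,0): no bracket -> illegal
(4,1): no bracket -> illegal
(4,2): no bracket -> illegal
(4,7): flips 3 -> legal
(5,3): no bracket -> illegal
(5,5): flips 2 -> legal
(5,7): no bracket -> illegal
(6,5): no bracket -> illegal
(6,6): flips 2 -> legal
(6,7): no bracket -> illegal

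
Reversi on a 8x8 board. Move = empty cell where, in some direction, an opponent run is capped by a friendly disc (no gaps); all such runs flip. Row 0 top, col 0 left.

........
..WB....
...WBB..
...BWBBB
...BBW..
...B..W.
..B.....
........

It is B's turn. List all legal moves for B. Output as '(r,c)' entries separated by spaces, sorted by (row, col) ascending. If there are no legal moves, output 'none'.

Answer: (1,1) (2,2) (4,6) (5,4) (5,5)

Derivation:
(0,1): no bracket -> illegal
(0,2): no bracket -> illegal
(0,3): no bracket -> illegal
(1,1): flips 1 -> legal
(1,4): no bracket -> illegal
(2,1): no bracket -> illegal
(2,2): flips 1 -> legal
(3,2): no bracket -> illegal
(4,6): flips 1 -> legal
(4,7): no bracket -> illegal
(5,4): flips 1 -> legal
(5,5): flips 1 -> legal
(5,7): no bracket -> illegal
(6,5): no bracket -> illegal
(6,6): no bracket -> illegal
(6,7): no bracket -> illegal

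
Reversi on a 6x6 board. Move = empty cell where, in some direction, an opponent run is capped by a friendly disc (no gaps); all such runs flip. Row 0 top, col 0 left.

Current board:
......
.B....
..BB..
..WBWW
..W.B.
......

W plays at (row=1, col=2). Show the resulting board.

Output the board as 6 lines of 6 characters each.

Answer: ......
.BW...
..WW..
..WBWW
..W.B.
......

Derivation:
Place W at (1,2); scan 8 dirs for brackets.
Dir NW: first cell '.' (not opp) -> no flip
Dir N: first cell '.' (not opp) -> no flip
Dir NE: first cell '.' (not opp) -> no flip
Dir W: opp run (1,1), next='.' -> no flip
Dir E: first cell '.' (not opp) -> no flip
Dir SW: first cell '.' (not opp) -> no flip
Dir S: opp run (2,2) capped by W -> flip
Dir SE: opp run (2,3) capped by W -> flip
All flips: (2,2) (2,3)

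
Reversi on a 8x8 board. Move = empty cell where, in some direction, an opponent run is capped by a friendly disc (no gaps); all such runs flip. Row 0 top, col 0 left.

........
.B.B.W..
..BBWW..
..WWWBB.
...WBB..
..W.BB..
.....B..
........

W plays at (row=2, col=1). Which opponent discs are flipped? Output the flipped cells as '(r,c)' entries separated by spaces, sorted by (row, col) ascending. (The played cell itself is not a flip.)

Answer: (2,2) (2,3)

Derivation:
Dir NW: first cell '.' (not opp) -> no flip
Dir N: opp run (1,1), next='.' -> no flip
Dir NE: first cell '.' (not opp) -> no flip
Dir W: first cell '.' (not opp) -> no flip
Dir E: opp run (2,2) (2,3) capped by W -> flip
Dir SW: first cell '.' (not opp) -> no flip
Dir S: first cell '.' (not opp) -> no flip
Dir SE: first cell 'W' (not opp) -> no flip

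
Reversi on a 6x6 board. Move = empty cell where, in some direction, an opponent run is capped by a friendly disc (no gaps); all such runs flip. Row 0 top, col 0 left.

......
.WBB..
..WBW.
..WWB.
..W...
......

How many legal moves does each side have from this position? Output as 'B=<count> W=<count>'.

-- B to move --
(0,0): no bracket -> illegal
(0,1): no bracket -> illegal
(0,2): no bracket -> illegal
(1,0): flips 1 -> legal
(1,4): flips 1 -> legal
(1,5): no bracket -> illegal
(2,0): no bracket -> illegal
(2,1): flips 1 -> legal
(2,5): flips 1 -> legal
(3,1): flips 3 -> legal
(3,5): flips 1 -> legal
(4,1): flips 1 -> legal
(4,3): flips 1 -> legal
(4,4): no bracket -> illegal
(5,1): no bracket -> illegal
(5,2): flips 3 -> legal
(5,3): no bracket -> illegal
B mobility = 9
-- W to move --
(0,1): no bracket -> illegal
(0,2): flips 2 -> legal
(0,3): flips 2 -> legal
(0,4): flips 1 -> legal
(1,4): flips 3 -> legal
(2,1): no bracket -> illegal
(2,5): no bracket -> illegal
(3,5): flips 1 -> legal
(4,3): no bracket -> illegal
(4,4): flips 1 -> legal
(4,5): no bracket -> illegal
W mobility = 6

Answer: B=9 W=6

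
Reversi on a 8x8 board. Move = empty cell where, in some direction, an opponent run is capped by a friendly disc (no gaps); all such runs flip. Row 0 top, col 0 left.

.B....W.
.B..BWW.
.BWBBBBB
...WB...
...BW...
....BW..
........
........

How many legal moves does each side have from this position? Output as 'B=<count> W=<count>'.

-- B to move --
(0,4): flips 1 -> legal
(0,5): flips 2 -> legal
(0,7): flips 1 -> legal
(1,2): no bracket -> illegal
(1,3): no bracket -> illegal
(1,7): flips 2 -> legal
(3,1): no bracket -> illegal
(3,2): flips 1 -> legal
(3,5): no bracket -> illegal
(4,2): flips 1 -> legal
(4,5): flips 1 -> legal
(4,6): no bracket -> illegal
(5,3): no bracket -> illegal
(5,6): flips 1 -> legal
(6,4): no bracket -> illegal
(6,5): no bracket -> illegal
(6,6): flips 4 -> legal
B mobility = 9
-- W to move --
(0,0): flips 1 -> legal
(0,2): no bracket -> illegal
(0,3): no bracket -> illegal
(0,4): flips 3 -> legal
(0,5): no bracket -> illegal
(1,0): no bracket -> illegal
(1,2): no bracket -> illegal
(1,3): flips 2 -> legal
(1,7): no bracket -> illegal
(2,0): flips 1 -> legal
(3,0): no bracket -> illegal
(3,1): no bracket -> illegal
(3,2): no bracket -> illegal
(3,5): flips 2 -> legal
(3,6): flips 1 -> legal
(3,7): flips 1 -> legal
(4,2): flips 1 -> legal
(4,5): no bracket -> illegal
(5,2): flips 3 -> legal
(5,3): flips 2 -> legal
(6,3): no bracket -> illegal
(6,4): flips 1 -> legal
(6,5): no bracket -> illegal
W mobility = 11

Answer: B=9 W=11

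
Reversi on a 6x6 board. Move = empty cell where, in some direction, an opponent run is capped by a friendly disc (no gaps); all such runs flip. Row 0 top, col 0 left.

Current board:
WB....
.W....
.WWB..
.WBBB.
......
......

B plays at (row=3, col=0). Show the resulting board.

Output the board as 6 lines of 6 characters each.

Answer: WB....
.W....
.WWB..
BBBBB.
......
......

Derivation:
Place B at (3,0); scan 8 dirs for brackets.
Dir NW: edge -> no flip
Dir N: first cell '.' (not opp) -> no flip
Dir NE: opp run (2,1), next='.' -> no flip
Dir W: edge -> no flip
Dir E: opp run (3,1) capped by B -> flip
Dir SW: edge -> no flip
Dir S: first cell '.' (not opp) -> no flip
Dir SE: first cell '.' (not opp) -> no flip
All flips: (3,1)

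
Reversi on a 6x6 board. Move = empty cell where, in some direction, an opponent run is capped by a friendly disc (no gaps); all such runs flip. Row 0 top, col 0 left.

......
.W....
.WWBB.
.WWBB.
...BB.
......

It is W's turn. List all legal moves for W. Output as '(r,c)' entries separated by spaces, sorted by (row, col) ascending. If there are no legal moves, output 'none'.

Answer: (1,4) (2,5) (3,5) (5,4) (5,5)

Derivation:
(1,2): no bracket -> illegal
(1,3): no bracket -> illegal
(1,4): flips 1 -> legal
(1,5): no bracket -> illegal
(2,5): flips 2 -> legal
(3,5): flips 2 -> legal
(4,2): no bracket -> illegal
(4,5): no bracket -> illegal
(5,2): no bracket -> illegal
(5,3): no bracket -> illegal
(5,4): flips 1 -> legal
(5,5): flips 2 -> legal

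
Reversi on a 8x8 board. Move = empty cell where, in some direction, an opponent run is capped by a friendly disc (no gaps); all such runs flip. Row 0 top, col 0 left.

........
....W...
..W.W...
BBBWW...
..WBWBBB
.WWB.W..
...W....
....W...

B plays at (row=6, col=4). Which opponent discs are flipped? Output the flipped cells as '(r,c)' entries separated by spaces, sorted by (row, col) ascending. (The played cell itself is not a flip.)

Answer: (5,5)

Derivation:
Dir NW: first cell 'B' (not opp) -> no flip
Dir N: first cell '.' (not opp) -> no flip
Dir NE: opp run (5,5) capped by B -> flip
Dir W: opp run (6,3), next='.' -> no flip
Dir E: first cell '.' (not opp) -> no flip
Dir SW: first cell '.' (not opp) -> no flip
Dir S: opp run (7,4), next=edge -> no flip
Dir SE: first cell '.' (not opp) -> no flip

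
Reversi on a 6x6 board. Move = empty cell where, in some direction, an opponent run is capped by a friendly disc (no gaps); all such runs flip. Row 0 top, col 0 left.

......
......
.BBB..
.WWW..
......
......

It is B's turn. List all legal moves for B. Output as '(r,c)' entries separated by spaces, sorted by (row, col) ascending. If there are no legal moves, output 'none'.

(2,0): no bracket -> illegal
(2,4): no bracket -> illegal
(3,0): no bracket -> illegal
(3,4): no bracket -> illegal
(4,0): flips 1 -> legal
(4,1): flips 2 -> legal
(4,2): flips 1 -> legal
(4,3): flips 2 -> legal
(4,4): flips 1 -> legal

Answer: (4,0) (4,1) (4,2) (4,3) (4,4)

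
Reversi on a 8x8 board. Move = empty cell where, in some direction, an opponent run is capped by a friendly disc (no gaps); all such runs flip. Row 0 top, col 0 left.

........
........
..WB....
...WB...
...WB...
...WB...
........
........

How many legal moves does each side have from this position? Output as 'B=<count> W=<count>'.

Answer: B=7 W=7

Derivation:
-- B to move --
(1,1): flips 2 -> legal
(1,2): no bracket -> illegal
(1,3): no bracket -> illegal
(2,1): flips 1 -> legal
(2,4): no bracket -> illegal
(3,1): no bracket -> illegal
(3,2): flips 2 -> legal
(4,2): flips 1 -> legal
(5,2): flips 2 -> legal
(6,2): flips 1 -> legal
(6,3): flips 3 -> legal
(6,4): no bracket -> illegal
B mobility = 7
-- W to move --
(1,2): no bracket -> illegal
(1,3): flips 1 -> legal
(1,4): no bracket -> illegal
(2,4): flips 1 -> legal
(2,5): flips 1 -> legal
(3,2): no bracket -> illegal
(3,5): flips 2 -> legal
(4,5): flips 1 -> legal
(5,5): flips 2 -> legal
(6,3): no bracket -> illegal
(6,4): no bracket -> illegal
(6,5): flips 1 -> legal
W mobility = 7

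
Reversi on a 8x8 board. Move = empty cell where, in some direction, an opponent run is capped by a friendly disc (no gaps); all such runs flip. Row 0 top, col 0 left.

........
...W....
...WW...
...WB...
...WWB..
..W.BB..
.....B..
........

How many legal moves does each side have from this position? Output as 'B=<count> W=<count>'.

-- B to move --
(0,2): no bracket -> illegal
(0,3): no bracket -> illegal
(0,4): no bracket -> illegal
(1,2): flips 1 -> legal
(1,4): flips 1 -> legal
(1,5): no bracket -> illegal
(2,2): flips 2 -> legal
(2,5): no bracket -> illegal
(3,2): flips 2 -> legal
(3,5): no bracket -> illegal
(4,1): no bracket -> illegal
(4,2): flips 2 -> legal
(5,1): no bracket -> illegal
(5,3): no bracket -> illegal
(6,1): flips 2 -> legal
(6,2): no bracket -> illegal
(6,3): no bracket -> illegal
B mobility = 6
-- W to move --
(2,5): flips 1 -> legal
(3,5): flips 1 -> legal
(3,6): no bracket -> illegal
(4,6): flips 1 -> legal
(5,3): no bracket -> illegal
(5,6): flips 2 -> legal
(6,3): no bracket -> illegal
(6,4): flips 1 -> legal
(6,6): flips 1 -> legal
(7,4): no bracket -> illegal
(7,5): no bracket -> illegal
(7,6): flips 2 -> legal
W mobility = 7

Answer: B=6 W=7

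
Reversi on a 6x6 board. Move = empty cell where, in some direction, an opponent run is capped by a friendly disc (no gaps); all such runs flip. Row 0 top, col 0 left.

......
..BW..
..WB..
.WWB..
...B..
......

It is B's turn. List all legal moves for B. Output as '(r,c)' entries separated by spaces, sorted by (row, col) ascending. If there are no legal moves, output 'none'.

Answer: (0,3) (1,1) (1,4) (2,1) (3,0) (4,1) (4,2)

Derivation:
(0,2): no bracket -> illegal
(0,3): flips 1 -> legal
(0,4): no bracket -> illegal
(1,1): flips 1 -> legal
(1,4): flips 1 -> legal
(2,0): no bracket -> illegal
(2,1): flips 2 -> legal
(2,4): no bracket -> illegal
(3,0): flips 2 -> legal
(4,0): no bracket -> illegal
(4,1): flips 1 -> legal
(4,2): flips 2 -> legal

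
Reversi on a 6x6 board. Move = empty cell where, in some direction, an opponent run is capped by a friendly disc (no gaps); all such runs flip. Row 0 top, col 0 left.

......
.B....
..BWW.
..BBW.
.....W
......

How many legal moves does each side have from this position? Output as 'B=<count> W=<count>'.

-- B to move --
(1,2): no bracket -> illegal
(1,3): flips 1 -> legal
(1,4): flips 1 -> legal
(1,5): flips 1 -> legal
(2,5): flips 2 -> legal
(3,5): flips 1 -> legal
(4,3): no bracket -> illegal
(4,4): no bracket -> illegal
(5,4): no bracket -> illegal
(5,5): no bracket -> illegal
B mobility = 5
-- W to move --
(0,0): no bracket -> illegal
(0,1): no bracket -> illegal
(0,2): no bracket -> illegal
(1,0): no bracket -> illegal
(1,2): no bracket -> illegal
(1,3): no bracket -> illegal
(2,0): no bracket -> illegal
(2,1): flips 1 -> legal
(3,1): flips 2 -> legal
(4,1): flips 1 -> legal
(4,2): flips 1 -> legal
(4,3): flips 1 -> legal
(4,4): no bracket -> illegal
W mobility = 5

Answer: B=5 W=5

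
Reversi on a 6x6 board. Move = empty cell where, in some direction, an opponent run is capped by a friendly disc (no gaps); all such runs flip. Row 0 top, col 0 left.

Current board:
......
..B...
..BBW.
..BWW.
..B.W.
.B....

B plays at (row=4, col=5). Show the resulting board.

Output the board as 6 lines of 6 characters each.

Place B at (4,5); scan 8 dirs for brackets.
Dir NW: opp run (3,4) capped by B -> flip
Dir N: first cell '.' (not opp) -> no flip
Dir NE: edge -> no flip
Dir W: opp run (4,4), next='.' -> no flip
Dir E: edge -> no flip
Dir SW: first cell '.' (not opp) -> no flip
Dir S: first cell '.' (not opp) -> no flip
Dir SE: edge -> no flip
All flips: (3,4)

Answer: ......
..B...
..BBW.
..BWB.
..B.WB
.B....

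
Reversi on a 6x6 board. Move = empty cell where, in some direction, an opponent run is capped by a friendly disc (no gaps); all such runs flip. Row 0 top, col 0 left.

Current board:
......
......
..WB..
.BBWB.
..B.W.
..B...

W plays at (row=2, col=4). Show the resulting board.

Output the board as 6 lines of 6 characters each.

Place W at (2,4); scan 8 dirs for brackets.
Dir NW: first cell '.' (not opp) -> no flip
Dir N: first cell '.' (not opp) -> no flip
Dir NE: first cell '.' (not opp) -> no flip
Dir W: opp run (2,3) capped by W -> flip
Dir E: first cell '.' (not opp) -> no flip
Dir SW: first cell 'W' (not opp) -> no flip
Dir S: opp run (3,4) capped by W -> flip
Dir SE: first cell '.' (not opp) -> no flip
All flips: (2,3) (3,4)

Answer: ......
......
..WWW.
.BBWW.
..B.W.
..B...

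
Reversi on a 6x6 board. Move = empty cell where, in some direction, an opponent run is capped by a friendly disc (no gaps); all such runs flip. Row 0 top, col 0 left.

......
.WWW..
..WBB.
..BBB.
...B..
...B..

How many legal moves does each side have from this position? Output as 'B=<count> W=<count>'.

Answer: B=5 W=5

Derivation:
-- B to move --
(0,0): flips 2 -> legal
(0,1): flips 1 -> legal
(0,2): flips 3 -> legal
(0,3): flips 1 -> legal
(0,4): no bracket -> illegal
(1,0): no bracket -> illegal
(1,4): no bracket -> illegal
(2,0): no bracket -> illegal
(2,1): flips 1 -> legal
(3,1): no bracket -> illegal
B mobility = 5
-- W to move --
(1,4): no bracket -> illegal
(1,5): no bracket -> illegal
(2,1): no bracket -> illegal
(2,5): flips 2 -> legal
(3,1): no bracket -> illegal
(3,5): flips 1 -> legal
(4,1): no bracket -> illegal
(4,2): flips 1 -> legal
(4,4): flips 1 -> legal
(4,5): flips 2 -> legal
(5,2): no bracket -> illegal
(5,4): no bracket -> illegal
W mobility = 5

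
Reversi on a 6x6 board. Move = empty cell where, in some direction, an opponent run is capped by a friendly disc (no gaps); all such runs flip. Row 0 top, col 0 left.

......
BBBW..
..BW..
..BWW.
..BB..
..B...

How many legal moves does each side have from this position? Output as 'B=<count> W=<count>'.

Answer: B=8 W=7

Derivation:
-- B to move --
(0,2): no bracket -> illegal
(0,3): flips 3 -> legal
(0,4): flips 1 -> legal
(1,4): flips 2 -> legal
(2,4): flips 2 -> legal
(2,5): flips 1 -> legal
(3,5): flips 2 -> legal
(4,4): flips 1 -> legal
(4,5): flips 2 -> legal
B mobility = 8
-- W to move --
(0,0): flips 2 -> legal
(0,1): flips 1 -> legal
(0,2): no bracket -> illegal
(0,3): no bracket -> illegal
(2,0): no bracket -> illegal
(2,1): flips 1 -> legal
(3,1): flips 2 -> legal
(4,1): flips 1 -> legal
(4,4): no bracket -> illegal
(5,1): flips 1 -> legal
(5,3): flips 1 -> legal
(5,4): no bracket -> illegal
W mobility = 7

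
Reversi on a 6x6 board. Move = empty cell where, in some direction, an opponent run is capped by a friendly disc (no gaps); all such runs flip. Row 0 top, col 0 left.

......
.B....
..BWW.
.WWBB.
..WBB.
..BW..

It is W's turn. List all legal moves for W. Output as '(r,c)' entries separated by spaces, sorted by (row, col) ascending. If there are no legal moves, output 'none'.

(0,0): no bracket -> illegal
(0,1): no bracket -> illegal
(0,2): no bracket -> illegal
(1,0): no bracket -> illegal
(1,2): flips 1 -> legal
(1,3): flips 1 -> legal
(2,0): no bracket -> illegal
(2,1): flips 1 -> legal
(2,5): no bracket -> illegal
(3,5): flips 3 -> legal
(4,1): no bracket -> illegal
(4,5): flips 3 -> legal
(5,1): flips 1 -> legal
(5,4): flips 3 -> legal
(5,5): no bracket -> illegal

Answer: (1,2) (1,3) (2,1) (3,5) (4,5) (5,1) (5,4)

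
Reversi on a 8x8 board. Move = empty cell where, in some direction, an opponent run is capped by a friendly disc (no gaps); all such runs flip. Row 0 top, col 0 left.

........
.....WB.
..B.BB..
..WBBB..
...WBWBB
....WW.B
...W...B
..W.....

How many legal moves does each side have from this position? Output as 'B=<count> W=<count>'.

Answer: B=11 W=9

Derivation:
-- B to move --
(0,4): no bracket -> illegal
(0,5): flips 1 -> legal
(0,6): flips 1 -> legal
(1,4): flips 1 -> legal
(2,1): no bracket -> illegal
(2,3): no bracket -> illegal
(2,6): no bracket -> illegal
(3,1): flips 1 -> legal
(3,6): no bracket -> illegal
(4,1): no bracket -> illegal
(4,2): flips 2 -> legal
(5,2): flips 1 -> legal
(5,3): flips 1 -> legal
(5,6): flips 1 -> legal
(6,1): no bracket -> illegal
(6,2): no bracket -> illegal
(6,4): flips 2 -> legal
(6,5): flips 2 -> legal
(6,6): flips 1 -> legal
(7,1): no bracket -> illegal
(7,3): no bracket -> illegal
(7,4): no bracket -> illegal
B mobility = 11
-- W to move --
(0,5): no bracket -> illegal
(0,6): no bracket -> illegal
(0,7): flips 3 -> legal
(1,1): flips 3 -> legal
(1,2): flips 1 -> legal
(1,3): no bracket -> illegal
(1,4): flips 3 -> legal
(1,7): flips 1 -> legal
(2,1): no bracket -> illegal
(2,3): flips 2 -> legal
(2,6): no bracket -> illegal
(2,7): no bracket -> illegal
(3,1): no bracket -> illegal
(3,6): flips 3 -> legal
(3,7): flips 1 -> legal
(4,2): flips 2 -> legal
(5,3): no bracket -> illegal
(5,6): no bracket -> illegal
(6,6): no bracket -> illegal
(7,6): no bracket -> illegal
(7,7): no bracket -> illegal
W mobility = 9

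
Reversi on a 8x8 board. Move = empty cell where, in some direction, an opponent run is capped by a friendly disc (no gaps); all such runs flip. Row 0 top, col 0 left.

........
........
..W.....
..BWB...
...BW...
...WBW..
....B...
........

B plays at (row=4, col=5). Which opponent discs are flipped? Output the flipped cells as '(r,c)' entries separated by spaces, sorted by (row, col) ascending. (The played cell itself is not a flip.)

Dir NW: first cell 'B' (not opp) -> no flip
Dir N: first cell '.' (not opp) -> no flip
Dir NE: first cell '.' (not opp) -> no flip
Dir W: opp run (4,4) capped by B -> flip
Dir E: first cell '.' (not opp) -> no flip
Dir SW: first cell 'B' (not opp) -> no flip
Dir S: opp run (5,5), next='.' -> no flip
Dir SE: first cell '.' (not opp) -> no flip

Answer: (4,4)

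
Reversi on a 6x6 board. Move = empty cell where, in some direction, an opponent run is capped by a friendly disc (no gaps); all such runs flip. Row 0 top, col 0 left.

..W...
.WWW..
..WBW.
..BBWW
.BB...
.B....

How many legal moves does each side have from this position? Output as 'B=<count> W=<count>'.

Answer: B=7 W=4

Derivation:
-- B to move --
(0,0): flips 2 -> legal
(0,1): flips 1 -> legal
(0,3): flips 1 -> legal
(0,4): no bracket -> illegal
(1,0): no bracket -> illegal
(1,4): no bracket -> illegal
(1,5): flips 1 -> legal
(2,0): no bracket -> illegal
(2,1): flips 1 -> legal
(2,5): flips 1 -> legal
(3,1): no bracket -> illegal
(4,3): no bracket -> illegal
(4,4): no bracket -> illegal
(4,5): flips 1 -> legal
B mobility = 7
-- W to move --
(1,4): no bracket -> illegal
(2,1): no bracket -> illegal
(3,0): no bracket -> illegal
(3,1): flips 2 -> legal
(4,0): no bracket -> illegal
(4,3): flips 2 -> legal
(4,4): flips 1 -> legal
(5,0): no bracket -> illegal
(5,2): flips 2 -> legal
(5,3): no bracket -> illegal
W mobility = 4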